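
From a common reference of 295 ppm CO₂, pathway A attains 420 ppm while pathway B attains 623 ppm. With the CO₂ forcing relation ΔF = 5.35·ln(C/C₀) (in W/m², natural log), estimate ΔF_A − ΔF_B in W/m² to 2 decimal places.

ΔF_A − ΔF_B = -2.11 W/m²

ΔF_A = 5.35 ln(420/295) = 5.35 × 0.35328 = 1.8900 W/m².
ΔF_B = 5.35 ln(623/295) = 5.35 × 0.74757 = 3.9995 W/m².
Difference: 1.8900 − 3.9995 = -2.1095 W/m².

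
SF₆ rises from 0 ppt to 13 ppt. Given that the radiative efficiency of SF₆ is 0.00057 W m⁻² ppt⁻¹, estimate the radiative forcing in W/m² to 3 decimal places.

ΔF = 0.007 W/m²

SF₆: ΔF = 0.00057 × (13 − 0) = 0.00057 × 13 = 0.0074 W/m².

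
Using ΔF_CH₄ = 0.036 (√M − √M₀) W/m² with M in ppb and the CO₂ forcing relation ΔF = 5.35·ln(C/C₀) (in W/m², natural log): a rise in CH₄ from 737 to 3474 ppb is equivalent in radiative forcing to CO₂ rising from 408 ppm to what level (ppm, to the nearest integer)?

CH₄ forcing: 0.036 × (√3474 − √737) = 0.036 × (58.9406 − 27.1477) = 0.036 × 31.7929 = 1.14454 W/m².
Set 5.35 ln(C/408) = 1.14454: ln(C/408) = 1.14454/5.35 = 0.21393, so C = 408 × e^0.21393 = 408 × 1.23854 = 505.32 ppm.

C ≈ 505 ppm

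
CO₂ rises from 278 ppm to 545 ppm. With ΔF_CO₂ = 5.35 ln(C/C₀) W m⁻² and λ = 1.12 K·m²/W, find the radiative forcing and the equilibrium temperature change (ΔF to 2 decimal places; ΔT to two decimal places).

CO₂: 5.35 × ln(545/278) = 5.35 × ln(1.96043) = 5.35 × 0.67316 = 3.6014 W/m².
ΔT = λ ΔF = 1.12 × 3.60 = 4.0320 K.

ΔF = 3.60 W/m²; ΔT = 4.03 K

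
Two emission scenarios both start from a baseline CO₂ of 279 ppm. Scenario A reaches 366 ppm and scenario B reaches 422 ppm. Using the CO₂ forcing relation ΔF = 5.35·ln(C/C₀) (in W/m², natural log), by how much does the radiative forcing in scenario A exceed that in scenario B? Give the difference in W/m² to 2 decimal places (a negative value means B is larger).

ΔF_A − ΔF_B = -0.76 W/m²

ΔF_A = 5.35 ln(366/279) = 5.35 × 0.27142 = 1.4521 W/m².
ΔF_B = 5.35 ln(422/279) = 5.35 × 0.41379 = 2.2138 W/m².
Difference: 1.4521 − 2.2138 = -0.7617 W/m².
(Equivalently, ΔF_A − ΔF_B = 5.35 ln(366/422) = 5.35 × -0.14237 = -0.7617 W/m².)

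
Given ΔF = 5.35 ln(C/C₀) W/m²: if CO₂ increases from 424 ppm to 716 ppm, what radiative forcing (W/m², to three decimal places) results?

CO₂ absorption bands are partially saturated, so forcing scales with the logarithm of the concentration ratio.
CO₂: 5.35 × ln(716/424) = 5.35 × ln(1.68868) = 5.35 × 0.52395 = 2.8031 W/m².

ΔF = 2.803 W/m²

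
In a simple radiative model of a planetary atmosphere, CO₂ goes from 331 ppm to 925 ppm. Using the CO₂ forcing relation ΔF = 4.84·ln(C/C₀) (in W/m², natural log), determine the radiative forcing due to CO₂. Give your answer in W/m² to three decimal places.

CO₂ absorption bands are partially saturated, so forcing scales with the logarithm of the concentration ratio.
CO₂: 4.84 × ln(925/331) = 4.84 × ln(2.79456) = 4.84 × 1.02767 = 4.9739 W/m².

ΔF = 4.974 W/m²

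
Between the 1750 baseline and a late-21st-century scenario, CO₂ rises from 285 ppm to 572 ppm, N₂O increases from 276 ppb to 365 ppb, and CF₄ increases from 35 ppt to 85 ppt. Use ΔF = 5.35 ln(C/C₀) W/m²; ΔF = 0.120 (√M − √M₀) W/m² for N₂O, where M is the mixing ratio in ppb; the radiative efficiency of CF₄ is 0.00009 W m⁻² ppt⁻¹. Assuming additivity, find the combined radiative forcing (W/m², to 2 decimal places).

CO₂: 5.35 × ln(572/285) = 5.35 × ln(2.00702) = 5.35 × 0.69665 = 3.7271 W/m².
N₂O: 0.120 × (√365 − √276) = 0.120 × (19.1050 − 16.6132) = 0.120 × 2.4918 = 0.2990 W/m².
CF₄: ΔF = 0.00009 × (85 − 35) = 0.00009 × 50 = 0.0045 W/m².
Total ΔF = 3.7271 + 0.2990 + 0.0045 = 4.0306 W/m².

ΔF = 4.03 W/m²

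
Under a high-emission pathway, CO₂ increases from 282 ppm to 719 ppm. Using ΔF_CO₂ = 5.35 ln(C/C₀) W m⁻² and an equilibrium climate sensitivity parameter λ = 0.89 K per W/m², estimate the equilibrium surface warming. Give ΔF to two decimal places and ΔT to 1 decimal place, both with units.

CO₂: 5.35 × ln(719/282) = 5.35 × ln(2.54965) = 5.35 × 0.93596 = 5.0074 W/m².
ΔT = λ ΔF = 0.89 × 5.01 = 4.4589 K.

ΔF = 5.01 W/m²; ΔT = 4.5 K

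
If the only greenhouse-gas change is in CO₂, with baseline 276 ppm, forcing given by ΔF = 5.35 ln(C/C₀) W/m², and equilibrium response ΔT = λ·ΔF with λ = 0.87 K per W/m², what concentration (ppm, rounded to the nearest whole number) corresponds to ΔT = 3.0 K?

C ≈ 526 ppm

Required forcing: ΔF = ΔT/λ = 3.0/0.87 = 3.4483 W/m².
Then ln(C/276) = ΔF/5.35 = 3.4483/5.35 = 0.64454.
So C = 276 × e^0.64454 = 276 × 1.90511 = 525.81 ppm.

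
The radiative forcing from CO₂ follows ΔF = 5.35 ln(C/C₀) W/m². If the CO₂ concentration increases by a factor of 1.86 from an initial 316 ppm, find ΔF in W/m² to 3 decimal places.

ΔF = 3.320 W/m²

ΔF = 5.35 × ln(1.86) = 5.35 × 0.62058 = 3.3201 W/m².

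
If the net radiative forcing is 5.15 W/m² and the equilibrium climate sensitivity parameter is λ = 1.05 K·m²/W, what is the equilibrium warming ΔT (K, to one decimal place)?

ΔT = 5.4 K

ΔT = λ ΔF = 1.05 × 5.15 = 5.4075 K.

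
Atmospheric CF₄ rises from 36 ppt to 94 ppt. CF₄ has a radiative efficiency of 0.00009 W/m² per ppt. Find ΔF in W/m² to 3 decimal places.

ΔF = 0.005 W/m²

CF₄: ΔF = 0.00009 × (94 − 36) = 0.00009 × 58 = 0.0052 W/m².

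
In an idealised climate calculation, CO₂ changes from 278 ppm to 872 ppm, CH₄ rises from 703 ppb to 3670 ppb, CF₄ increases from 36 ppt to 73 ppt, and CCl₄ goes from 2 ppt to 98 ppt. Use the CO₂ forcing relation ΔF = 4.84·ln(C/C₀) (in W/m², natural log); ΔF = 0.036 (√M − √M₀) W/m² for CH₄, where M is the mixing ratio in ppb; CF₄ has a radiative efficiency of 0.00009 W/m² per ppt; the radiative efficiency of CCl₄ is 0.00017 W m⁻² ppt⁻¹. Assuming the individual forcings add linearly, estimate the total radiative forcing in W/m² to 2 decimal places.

CO₂: 4.84 × ln(872/278) = 4.84 × ln(3.13669) = 4.84 × 1.14317 = 5.5329 W/m².
CH₄: 0.036 × (√3670 − √703) = 0.036 × (60.5805 − 26.5141) = 0.036 × 34.0664 = 1.2264 W/m².
CF₄: ΔF = 0.00009 × (73 − 36) = 0.00009 × 37 = 0.0033 W/m².
CCl₄: ΔF = 0.00017 × (98 − 2) = 0.00017 × 96 = 0.0163 W/m².
Total ΔF = 5.5329 + 1.2264 + 0.0033 + 0.0163 = 6.7789 W/m².

ΔF = 6.78 W/m²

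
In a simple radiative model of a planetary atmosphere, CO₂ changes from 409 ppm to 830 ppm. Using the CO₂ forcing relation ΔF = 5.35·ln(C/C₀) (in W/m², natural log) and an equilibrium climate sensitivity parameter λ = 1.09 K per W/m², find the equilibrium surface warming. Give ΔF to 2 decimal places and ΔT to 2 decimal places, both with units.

ΔF = 3.79 W/m²; ΔT = 4.13 K

CO₂: 5.35 × ln(830/409) = 5.35 × ln(2.02934) = 5.35 × 0.70771 = 3.7862 W/m².
ΔT = λ ΔF = 1.09 × 3.79 = 4.1311 K.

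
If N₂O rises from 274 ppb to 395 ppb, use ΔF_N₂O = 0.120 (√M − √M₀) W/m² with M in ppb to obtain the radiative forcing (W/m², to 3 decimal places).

N₂O: 0.120 × (√395 − √274) = 0.120 × (19.8746 − 16.5529) = 0.120 × 3.3217 = 0.3986 W/m².

ΔF = 0.399 W/m²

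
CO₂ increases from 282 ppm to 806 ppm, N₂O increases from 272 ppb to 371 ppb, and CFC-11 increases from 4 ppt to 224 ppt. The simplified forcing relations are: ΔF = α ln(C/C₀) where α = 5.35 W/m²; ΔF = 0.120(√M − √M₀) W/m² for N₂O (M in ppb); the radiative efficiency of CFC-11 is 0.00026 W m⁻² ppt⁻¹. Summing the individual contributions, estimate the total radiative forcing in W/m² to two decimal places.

ΔF = 6.01 W/m²

CO₂: 5.35 × ln(806/282) = 5.35 × ln(2.85816) = 5.35 × 1.05018 = 5.6185 W/m².
N₂O: 0.120 × (√371 − √272) = 0.120 × (19.2614 − 16.4924) = 0.120 × 2.7690 = 0.3323 W/m².
CFC-11: ΔF = 0.00026 × (224 − 4) = 0.00026 × 220 = 0.0572 W/m².
Total ΔF = 5.6185 + 0.3323 + 0.0572 = 6.0080 W/m².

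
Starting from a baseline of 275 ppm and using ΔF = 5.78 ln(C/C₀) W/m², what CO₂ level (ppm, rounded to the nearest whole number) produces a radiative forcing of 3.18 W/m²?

Set 5.78 ln(C/275) = 3.18, so ln(C/275) = 3.18/5.78 = 0.55017.
Then C/275 = e^0.55017 = 1.73355, giving C = 275 × 1.73355 = 476.73 ppm.

C ≈ 477 ppm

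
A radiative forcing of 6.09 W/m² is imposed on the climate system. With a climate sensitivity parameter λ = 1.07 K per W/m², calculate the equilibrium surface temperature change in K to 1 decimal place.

ΔT = 6.5 K

ΔT = λ ΔF = 1.07 × 6.09 = 6.5163 K.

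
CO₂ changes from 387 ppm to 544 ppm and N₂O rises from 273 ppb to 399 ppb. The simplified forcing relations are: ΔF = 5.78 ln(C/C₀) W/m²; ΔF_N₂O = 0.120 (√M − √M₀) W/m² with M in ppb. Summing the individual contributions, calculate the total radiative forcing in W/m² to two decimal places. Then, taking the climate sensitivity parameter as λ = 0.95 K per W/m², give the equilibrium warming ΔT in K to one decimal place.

ΔF = 2.38 W/m²; ΔT = 2.3 K

CO₂: 5.78 × ln(544/387) = 5.78 × ln(1.40568) = 5.78 × 0.34052 = 1.9682 W/m².
N₂O: 0.120 × (√399 − √273) = 0.120 × (19.9750 − 16.5227) = 0.120 × 3.4523 = 0.4143 W/m².
Total ΔF = 1.9682 + 0.4143 = 2.3825 W/m².
ΔT = λ ΔF = 0.95 × 2.38 = 2.2610 K.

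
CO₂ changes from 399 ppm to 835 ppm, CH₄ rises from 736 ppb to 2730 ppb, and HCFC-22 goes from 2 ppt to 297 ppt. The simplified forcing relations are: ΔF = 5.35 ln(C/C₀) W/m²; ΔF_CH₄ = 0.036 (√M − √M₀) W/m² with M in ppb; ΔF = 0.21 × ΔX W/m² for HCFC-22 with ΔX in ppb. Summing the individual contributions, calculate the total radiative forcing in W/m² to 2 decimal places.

CO₂: 5.35 × ln(835/399) = 5.35 × ln(2.09273) = 5.35 × 0.73847 = 3.9508 W/m².
CH₄: 0.036 × (√2730 − √736) = 0.036 × (52.2494 − 27.1293) = 0.036 × 25.1201 = 0.9043 W/m².
HCFC-22: Δ = 297 − 2 = 295 ppt = 0.295 ppb; ΔF = 0.21 × 0.295 = 0.0620 W/m².
Total ΔF = 3.9508 + 0.9043 + 0.0620 = 4.9171 W/m².

ΔF = 4.92 W/m²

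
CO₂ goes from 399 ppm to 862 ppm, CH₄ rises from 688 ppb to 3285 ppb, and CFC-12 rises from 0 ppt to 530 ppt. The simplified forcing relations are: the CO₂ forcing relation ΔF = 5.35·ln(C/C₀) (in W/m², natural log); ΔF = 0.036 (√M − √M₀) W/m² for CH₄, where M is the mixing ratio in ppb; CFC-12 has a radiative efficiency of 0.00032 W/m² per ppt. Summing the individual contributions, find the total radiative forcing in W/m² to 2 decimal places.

ΔF = 5.41 W/m²

CO₂: 5.35 × ln(862/399) = 5.35 × ln(2.16040) = 5.35 × 0.77029 = 4.1211 W/m².
CH₄: 0.036 × (√3285 − √688) = 0.036 × (57.3149 − 26.2298) = 0.036 × 31.0851 = 1.1191 W/m².
CFC-12: ΔF = 0.00032 × (530 − 0) = 0.00032 × 530 = 0.1696 W/m².
Total ΔF = 4.1211 + 1.1191 + 0.1696 = 5.4098 W/m².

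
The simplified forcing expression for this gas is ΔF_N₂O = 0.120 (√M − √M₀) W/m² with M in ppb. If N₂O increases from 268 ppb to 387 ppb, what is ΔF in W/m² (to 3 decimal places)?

N₂O: 0.120 × (√387 − √268) = 0.120 × (19.6723 − 16.3707) = 0.120 × 3.3016 = 0.3962 W/m².

ΔF = 0.396 W/m²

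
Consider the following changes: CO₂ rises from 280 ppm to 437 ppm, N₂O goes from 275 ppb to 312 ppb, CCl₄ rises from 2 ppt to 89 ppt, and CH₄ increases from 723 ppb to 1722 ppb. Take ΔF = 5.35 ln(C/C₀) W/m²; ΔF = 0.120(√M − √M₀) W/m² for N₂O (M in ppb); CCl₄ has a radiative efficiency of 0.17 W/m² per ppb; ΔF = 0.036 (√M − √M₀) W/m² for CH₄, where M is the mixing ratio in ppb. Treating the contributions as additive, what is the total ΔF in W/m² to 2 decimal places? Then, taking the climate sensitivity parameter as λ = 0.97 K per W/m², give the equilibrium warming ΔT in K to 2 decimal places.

CO₂: 5.35 × ln(437/280) = 5.35 × ln(1.56071) = 5.35 × 0.44514 = 2.3815 W/m².
N₂O: 0.120 × (√312 − √275) = 0.120 × (17.6635 − 16.5831) = 0.120 × 1.0804 = 0.1296 W/m².
CCl₄: Δ = 89 − 2 = 87 ppt = 0.087 ppb; ΔF = 0.17 × 0.087 = 0.0148 W/m².
CH₄: 0.036 × (√1722 − √723) = 0.036 × (41.4970 − 26.8887) = 0.036 × 14.6083 = 0.5259 W/m².
Total ΔF = 2.3815 + 0.1296 + 0.0148 + 0.5259 = 3.0518 W/m².
ΔT = λ ΔF = 0.97 × 3.05 = 2.9585 K.

ΔF = 3.05 W/m²; ΔT = 2.96 K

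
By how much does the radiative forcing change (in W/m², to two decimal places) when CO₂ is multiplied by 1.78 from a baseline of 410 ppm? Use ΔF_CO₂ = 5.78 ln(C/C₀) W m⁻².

Because the forcing depends only on the ratio C/C₀, the initial concentration does not enter.
ΔF = 5.78 × ln(1.78) = 5.78 × 0.57661 = 3.3328 W/m².

ΔF = 3.33 W/m²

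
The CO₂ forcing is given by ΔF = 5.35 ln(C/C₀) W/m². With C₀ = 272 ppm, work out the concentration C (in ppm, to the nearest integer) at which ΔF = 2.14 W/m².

C ≈ 406 ppm

Set 5.35 ln(C/272) = 2.14, so ln(C/272) = 2.14/5.35 = 0.40000.
Then C/272 = e^0.40000 = 1.49182, giving C = 272 × 1.49182 = 405.78 ppm.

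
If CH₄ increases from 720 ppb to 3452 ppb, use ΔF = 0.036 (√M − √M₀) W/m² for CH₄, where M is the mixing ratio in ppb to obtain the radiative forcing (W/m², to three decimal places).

CH₄: 0.036 × (√3452 − √720) = 0.036 × (58.7537 − 26.8328) = 0.036 × 31.9209 = 1.1492 W/m².

ΔF = 1.149 W/m²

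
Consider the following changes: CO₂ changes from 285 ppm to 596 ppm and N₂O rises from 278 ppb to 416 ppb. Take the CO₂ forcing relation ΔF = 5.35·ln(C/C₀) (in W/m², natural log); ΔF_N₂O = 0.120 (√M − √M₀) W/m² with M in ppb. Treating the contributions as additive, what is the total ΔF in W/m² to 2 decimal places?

ΔF = 4.39 W/m²

CO₂: 5.35 × ln(596/285) = 5.35 × ln(2.09123) = 5.35 × 0.73775 = 3.9470 W/m².
N₂O: 0.120 × (√416 − √278) = 0.120 × (20.3961 − 16.6733) = 0.120 × 3.7228 = 0.4467 W/m².
Total ΔF = 3.9470 + 0.4467 = 4.3937 W/m².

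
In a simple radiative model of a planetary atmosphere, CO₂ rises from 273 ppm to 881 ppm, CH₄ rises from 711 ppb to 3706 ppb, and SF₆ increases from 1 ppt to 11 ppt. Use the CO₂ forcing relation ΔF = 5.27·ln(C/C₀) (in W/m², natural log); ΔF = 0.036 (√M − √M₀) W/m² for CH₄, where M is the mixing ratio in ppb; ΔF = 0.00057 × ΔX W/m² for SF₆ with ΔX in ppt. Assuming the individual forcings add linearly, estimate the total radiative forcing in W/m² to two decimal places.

ΔF = 7.41 W/m²

CO₂: 5.27 × ln(881/273) = 5.27 × ln(3.22711) = 5.27 × 1.17159 = 6.1743 W/m².
CH₄: 0.036 × (√3706 − √711) = 0.036 × (60.8769 − 26.6646) = 0.036 × 34.2123 = 1.2316 W/m².
SF₆: ΔF = 0.00057 × (11 − 1) = 0.00057 × 10 = 0.0057 W/m².
Total ΔF = 6.1743 + 1.2316 + 0.0057 = 7.4116 W/m².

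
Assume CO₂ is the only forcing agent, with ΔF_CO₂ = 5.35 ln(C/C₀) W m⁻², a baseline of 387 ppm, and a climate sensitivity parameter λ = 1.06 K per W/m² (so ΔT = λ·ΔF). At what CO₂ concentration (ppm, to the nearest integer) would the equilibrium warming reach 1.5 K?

C ≈ 504 ppm

Required forcing: ΔF = ΔT/λ = 1.5/1.06 = 1.4151 W/m².
Then ln(C/387) = ΔF/5.35 = 1.4151/5.35 = 0.26450.
So C = 387 × e^0.26450 = 387 × 1.30278 = 504.18 ppm.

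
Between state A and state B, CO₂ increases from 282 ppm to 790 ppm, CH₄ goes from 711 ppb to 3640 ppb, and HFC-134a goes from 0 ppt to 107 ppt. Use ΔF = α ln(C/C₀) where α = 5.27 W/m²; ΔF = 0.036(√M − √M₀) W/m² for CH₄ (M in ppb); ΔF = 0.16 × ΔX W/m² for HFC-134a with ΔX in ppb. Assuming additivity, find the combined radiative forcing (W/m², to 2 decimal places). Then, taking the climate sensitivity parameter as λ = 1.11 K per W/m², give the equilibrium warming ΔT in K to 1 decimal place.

ΔF = 6.66 W/m²; ΔT = 7.4 K

CO₂: 5.27 × ln(790/282) = 5.27 × ln(2.80142) = 5.27 × 1.03013 = 5.4288 W/m².
CH₄: 0.036 × (√3640 − √711) = 0.036 × (60.3324 − 26.6646) = 0.036 × 33.6678 = 1.2120 W/m².
HFC-134a: Δ = 107 − 0 = 107 ppt = 0.107 ppb; ΔF = 0.16 × 0.107 = 0.0171 W/m².
Total ΔF = 5.4288 + 1.2120 + 0.0171 = 6.6579 W/m².
ΔT = λ ΔF = 1.11 × 6.66 = 7.3926 K.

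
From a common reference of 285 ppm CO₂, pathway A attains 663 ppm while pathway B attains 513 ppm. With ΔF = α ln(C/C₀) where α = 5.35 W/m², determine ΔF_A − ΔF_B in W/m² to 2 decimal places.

ΔF_A = 5.35 ln(663/285) = 5.35 × 0.84429 = 4.5170 W/m².
ΔF_B = 5.35 ln(513/285) = 5.35 × 0.58779 = 3.1447 W/m².
Difference: 4.5170 − 3.1447 = 1.3723 W/m².

ΔF_A − ΔF_B = 1.37 W/m²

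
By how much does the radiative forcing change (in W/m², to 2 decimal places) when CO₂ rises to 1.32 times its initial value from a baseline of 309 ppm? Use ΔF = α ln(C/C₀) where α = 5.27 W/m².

ΔF = 1.46 W/m²

Because the forcing depends only on the ratio C/C₀, the initial concentration does not enter.
ΔF = 5.27 × ln(1.32) = 5.27 × 0.27763 = 1.4631 W/m².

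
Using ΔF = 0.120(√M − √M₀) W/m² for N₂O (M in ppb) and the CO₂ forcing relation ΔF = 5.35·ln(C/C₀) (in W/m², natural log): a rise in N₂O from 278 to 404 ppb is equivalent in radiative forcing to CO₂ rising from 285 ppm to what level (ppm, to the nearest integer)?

N₂O forcing: 0.120 × (√404 − √278) = 0.120 × (20.0998 − 16.6733) = 0.120 × 3.4265 = 0.41118 W/m².
Set 5.35 ln(C/285) = 0.41118: ln(C/285) = 0.41118/5.35 = 0.07686, so C = 285 × e^0.07686 = 285 × 1.07989 = 307.77 ppm.

C ≈ 308 ppm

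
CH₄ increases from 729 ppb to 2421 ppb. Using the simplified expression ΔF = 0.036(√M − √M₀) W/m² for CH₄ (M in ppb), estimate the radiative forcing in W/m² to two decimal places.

CH₄: 0.036 × (√2421 − √729) = 0.036 × (49.2037 − 27.0000) = 0.036 × 22.2037 = 0.7993 W/m².

ΔF = 0.80 W/m²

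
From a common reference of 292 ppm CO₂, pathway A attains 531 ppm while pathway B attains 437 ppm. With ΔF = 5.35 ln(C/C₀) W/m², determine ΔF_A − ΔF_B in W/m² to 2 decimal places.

ΔF_A − ΔF_B = 1.04 W/m²

ΔF_A = 5.35 ln(531/292) = 5.35 × 0.59801 = 3.1994 W/m².
ΔF_B = 5.35 ln(437/292) = 5.35 × 0.40318 = 2.1570 W/m².
Difference: 3.1994 − 2.1570 = 1.0424 W/m².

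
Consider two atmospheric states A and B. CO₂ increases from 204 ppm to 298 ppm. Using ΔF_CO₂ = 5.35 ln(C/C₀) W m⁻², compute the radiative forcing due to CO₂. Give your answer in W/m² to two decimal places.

ΔF = 2.03 W/m²

CO₂ absorption bands are partially saturated, so forcing scales with the logarithm of the concentration ratio.
CO₂: 5.35 × ln(298/204) = 5.35 × ln(1.46078) = 5.35 × 0.37897 = 2.0275 W/m².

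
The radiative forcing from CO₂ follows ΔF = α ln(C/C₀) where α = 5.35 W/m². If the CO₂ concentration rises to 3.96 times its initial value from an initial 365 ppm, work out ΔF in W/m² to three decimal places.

ΔF = 7.363 W/m²

ΔF = 5.35 × ln(3.96) = 5.35 × 1.37624 = 7.3629 W/m².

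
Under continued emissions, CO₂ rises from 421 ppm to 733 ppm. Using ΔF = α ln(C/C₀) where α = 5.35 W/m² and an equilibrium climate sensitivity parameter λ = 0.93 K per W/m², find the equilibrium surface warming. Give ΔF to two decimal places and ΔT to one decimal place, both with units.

ΔF = 2.97 W/m²; ΔT = 2.8 K

CO₂: 5.35 × ln(733/421) = 5.35 × ln(1.74109) = 5.35 × 0.55451 = 2.9666 W/m².
ΔT = λ ΔF = 0.93 × 2.97 = 2.7621 K.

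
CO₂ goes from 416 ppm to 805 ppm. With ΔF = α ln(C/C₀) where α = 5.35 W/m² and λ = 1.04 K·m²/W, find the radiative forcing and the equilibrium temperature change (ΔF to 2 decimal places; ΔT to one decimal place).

ΔF = 3.53 W/m²; ΔT = 3.7 K

CO₂: 5.35 × ln(805/416) = 5.35 × ln(1.93510) = 5.35 × 0.66016 = 3.5319 W/m².
ΔT = λ ΔF = 1.04 × 3.53 = 3.6712 K.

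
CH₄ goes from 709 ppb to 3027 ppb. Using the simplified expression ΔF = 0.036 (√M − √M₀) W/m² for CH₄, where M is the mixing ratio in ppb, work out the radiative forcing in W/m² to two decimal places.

CH₄: 0.036 × (√3027 − √709) = 0.036 × (55.0182 − 26.6271) = 0.036 × 28.3911 = 1.0221 W/m².

ΔF = 1.02 W/m²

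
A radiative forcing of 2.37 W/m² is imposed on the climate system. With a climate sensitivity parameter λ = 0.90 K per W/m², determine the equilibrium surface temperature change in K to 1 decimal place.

ΔT = λ ΔF = 0.90 × 2.37 = 2.1330 K.

ΔT = 2.1 K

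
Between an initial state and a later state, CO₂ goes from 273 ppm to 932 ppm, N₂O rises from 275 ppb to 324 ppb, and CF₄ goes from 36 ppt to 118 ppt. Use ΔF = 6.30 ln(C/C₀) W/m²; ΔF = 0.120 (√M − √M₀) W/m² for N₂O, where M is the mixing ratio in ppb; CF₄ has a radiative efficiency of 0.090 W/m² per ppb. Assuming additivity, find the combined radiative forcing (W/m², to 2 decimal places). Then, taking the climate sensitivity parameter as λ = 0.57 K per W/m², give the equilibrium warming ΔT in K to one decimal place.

CO₂: 6.30 × ln(932/273) = 6.30 × ln(3.41392) = 6.30 × 1.22786 = 7.7355 W/m².
N₂O: 0.120 × (√324 − √275) = 0.120 × (18.0000 − 16.5831) = 0.120 × 1.4169 = 0.1700 W/m².
CF₄: Δ = 118 − 36 = 82 ppt = 0.082 ppb; ΔF = 0.090 × 0.082 = 0.0074 W/m².
Total ΔF = 7.7355 + 0.1700 + 0.0074 = 7.9129 W/m².
ΔT = λ ΔF = 0.57 × 7.91 = 4.5087 K.

ΔF = 7.91 W/m²; ΔT = 4.5 K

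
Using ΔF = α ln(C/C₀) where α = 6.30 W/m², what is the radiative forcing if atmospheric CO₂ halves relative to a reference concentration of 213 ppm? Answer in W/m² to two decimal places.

ΔF = 6.30 × ln(0.5) = 6.30 × -0.69315 = -4.3668 W/m².

ΔF = -4.37 W/m²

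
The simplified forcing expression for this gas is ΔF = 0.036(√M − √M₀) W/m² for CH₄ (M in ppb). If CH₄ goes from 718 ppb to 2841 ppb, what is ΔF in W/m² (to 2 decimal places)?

CH₄: 0.036 × (√2841 − √718) = 0.036 × (53.3010 − 26.7955) = 0.036 × 26.5055 = 0.9542 W/m².

ΔF = 0.95 W/m²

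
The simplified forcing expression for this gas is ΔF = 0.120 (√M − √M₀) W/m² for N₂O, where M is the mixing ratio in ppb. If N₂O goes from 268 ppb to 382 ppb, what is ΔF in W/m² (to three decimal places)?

N₂O: 0.120 × (√382 − √268) = 0.120 × (19.5448 − 16.3707) = 0.120 × 3.1741 = 0.3809 W/m².

ΔF = 0.381 W/m²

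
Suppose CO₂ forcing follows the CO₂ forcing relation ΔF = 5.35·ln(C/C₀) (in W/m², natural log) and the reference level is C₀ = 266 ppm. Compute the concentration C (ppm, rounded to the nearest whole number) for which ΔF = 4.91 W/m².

C ≈ 666 ppm

Set 5.35 ln(C/266) = 4.91, so ln(C/266) = 4.91/5.35 = 0.91776.
Then C/266 = e^0.91776 = 2.50368, giving C = 266 × 2.50368 = 665.98 ppm.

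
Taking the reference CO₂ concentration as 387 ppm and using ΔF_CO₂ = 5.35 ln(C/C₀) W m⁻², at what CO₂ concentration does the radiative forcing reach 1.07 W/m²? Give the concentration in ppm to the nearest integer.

Set 5.35 ln(C/387) = 1.07, so ln(C/387) = 1.07/5.35 = 0.20000.
Then C/387 = e^0.20000 = 1.22140, giving C = 387 × 1.22140 = 472.68 ppm.

C ≈ 473 ppm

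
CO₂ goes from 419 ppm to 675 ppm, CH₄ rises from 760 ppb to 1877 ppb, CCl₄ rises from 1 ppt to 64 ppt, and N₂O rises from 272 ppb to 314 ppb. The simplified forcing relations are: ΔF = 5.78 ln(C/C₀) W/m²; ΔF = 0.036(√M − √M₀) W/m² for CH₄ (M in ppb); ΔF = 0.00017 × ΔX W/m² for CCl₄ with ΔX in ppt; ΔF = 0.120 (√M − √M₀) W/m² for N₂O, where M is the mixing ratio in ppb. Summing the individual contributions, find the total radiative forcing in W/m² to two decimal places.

CO₂: 5.78 × ln(675/419) = 5.78 × ln(1.61098) = 5.78 × 0.47684 = 2.7561 W/m².
CH₄: 0.036 × (√1877 − √760) = 0.036 × (43.3244 − 27.5681) = 0.036 × 15.7563 = 0.5672 W/m².
CCl₄: ΔF = 0.00017 × (64 − 1) = 0.00017 × 63 = 0.0107 W/m².
N₂O: 0.120 × (√314 − √272) = 0.120 × (17.7200 − 16.4924) = 0.120 × 1.2276 = 0.1473 W/m².
Total ΔF = 2.7561 + 0.5672 + 0.0107 + 0.1473 = 3.4813 W/m².

ΔF = 3.48 W/m²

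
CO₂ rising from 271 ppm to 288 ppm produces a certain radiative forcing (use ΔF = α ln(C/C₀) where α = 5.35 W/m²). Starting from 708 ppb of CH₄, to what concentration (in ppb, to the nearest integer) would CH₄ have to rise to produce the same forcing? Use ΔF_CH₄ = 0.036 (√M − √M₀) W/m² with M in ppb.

M ≈ 1271 ppb

CO₂ forcing: 5.35 × ln(288/271) = 5.35 × 0.060842 = 0.32550 W/m².
Set 0.036(√M − √708) = 0.32550: √M = 0.32550/0.036 + √708 = 9.0417 + 26.6083 = 35.6500.
M = (35.6500)² = 1270.92 ppb.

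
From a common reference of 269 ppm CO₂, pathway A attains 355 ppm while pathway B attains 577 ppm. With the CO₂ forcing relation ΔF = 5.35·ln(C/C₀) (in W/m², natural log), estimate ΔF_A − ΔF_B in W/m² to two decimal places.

ΔF_A − ΔF_B = -2.60 W/m²

ΔF_A = 5.35 ln(355/269) = 5.35 × 0.27741 = 1.4841 W/m².
ΔF_B = 5.35 ln(577/269) = 5.35 × 0.76313 = 4.0827 W/m².
Difference: 1.4841 − 4.0827 = -2.5986 W/m².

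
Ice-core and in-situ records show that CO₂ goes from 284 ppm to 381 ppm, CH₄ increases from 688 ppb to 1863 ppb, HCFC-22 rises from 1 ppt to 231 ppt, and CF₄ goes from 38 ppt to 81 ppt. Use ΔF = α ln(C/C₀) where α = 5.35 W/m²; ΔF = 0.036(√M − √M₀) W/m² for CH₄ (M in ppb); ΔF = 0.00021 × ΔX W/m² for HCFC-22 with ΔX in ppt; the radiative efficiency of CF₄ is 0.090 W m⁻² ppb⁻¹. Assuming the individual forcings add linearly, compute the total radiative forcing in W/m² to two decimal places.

CO₂: 5.35 × ln(381/284) = 5.35 × ln(1.34155) = 5.35 × 0.29383 = 1.5720 W/m².
CH₄: 0.036 × (√1863 − √688) = 0.036 × (43.1625 − 26.2298) = 0.036 × 16.9327 = 0.6096 W/m².
HCFC-22: ΔF = 0.00021 × (231 − 1) = 0.00021 × 230 = 0.0483 W/m².
CF₄: Δ = 81 − 38 = 43 ppt = 0.043 ppb; ΔF = 0.090 × 0.043 = 0.0039 W/m².
Total ΔF = 1.5720 + 0.6096 + 0.0483 + 0.0039 = 2.2338 W/m².

ΔF = 2.23 W/m²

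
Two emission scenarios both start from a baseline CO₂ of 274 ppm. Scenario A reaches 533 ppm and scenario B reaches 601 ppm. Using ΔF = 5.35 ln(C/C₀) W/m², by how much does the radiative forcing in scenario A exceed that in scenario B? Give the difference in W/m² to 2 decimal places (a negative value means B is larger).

ΔF_A = 5.35 ln(533/274) = 5.35 × 0.66539 = 3.5598 W/m².
ΔF_B = 5.35 ln(601/274) = 5.35 × 0.78547 = 4.2023 W/m².
Difference: 3.5598 − 4.2023 = -0.6425 W/m².

ΔF_A − ΔF_B = -0.64 W/m²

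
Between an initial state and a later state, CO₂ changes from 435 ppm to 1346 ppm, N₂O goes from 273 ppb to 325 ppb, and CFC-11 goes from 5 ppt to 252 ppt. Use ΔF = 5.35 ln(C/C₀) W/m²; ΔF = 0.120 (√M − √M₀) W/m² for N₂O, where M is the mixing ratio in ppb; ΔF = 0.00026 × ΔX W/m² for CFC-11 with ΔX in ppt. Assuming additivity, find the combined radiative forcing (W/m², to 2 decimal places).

ΔF = 6.29 W/m²

CO₂: 5.35 × ln(1346/435) = 5.35 × ln(3.09425) = 5.35 × 1.12955 = 6.0431 W/m².
N₂O: 0.120 × (√325 − √273) = 0.120 × (18.0278 − 16.5227) = 0.120 × 1.5051 = 0.1806 W/m².
CFC-11: ΔF = 0.00026 × (252 − 5) = 0.00026 × 247 = 0.0642 W/m².
Total ΔF = 6.0431 + 0.1806 + 0.0642 = 6.2879 W/m².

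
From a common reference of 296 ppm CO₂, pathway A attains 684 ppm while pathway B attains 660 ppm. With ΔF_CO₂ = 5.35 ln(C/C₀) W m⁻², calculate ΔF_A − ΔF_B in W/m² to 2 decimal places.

ΔF_A = 5.35 ln(684/296) = 5.35 × 0.83760 = 4.4812 W/m².
ΔF_B = 5.35 ln(660/296) = 5.35 × 0.80188 = 4.2901 W/m².
Difference: 4.4812 − 4.2901 = 0.1911 W/m².

ΔF_A − ΔF_B = 0.19 W/m²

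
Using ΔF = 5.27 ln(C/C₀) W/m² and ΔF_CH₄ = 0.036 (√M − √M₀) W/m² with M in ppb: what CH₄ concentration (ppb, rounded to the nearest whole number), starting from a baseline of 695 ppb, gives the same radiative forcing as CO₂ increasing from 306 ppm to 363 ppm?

CO₂ forcing: 5.27 × ln(363/306) = 5.27 × 0.170818 = 0.90021 W/m².
Set 0.036(√M − √695) = 0.90021: √M = 0.90021/0.036 + √695 = 25.0058 + 26.3629 = 51.3687.
M = (51.3687)² = 2638.74 ppb.

M ≈ 2639 ppb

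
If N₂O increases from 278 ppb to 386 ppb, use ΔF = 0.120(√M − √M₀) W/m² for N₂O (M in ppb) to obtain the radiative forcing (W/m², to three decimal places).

N₂O: 0.120 × (√386 − √278) = 0.120 × (19.6469 − 16.6733) = 0.120 × 2.9736 = 0.3568 W/m².

ΔF = 0.357 W/m²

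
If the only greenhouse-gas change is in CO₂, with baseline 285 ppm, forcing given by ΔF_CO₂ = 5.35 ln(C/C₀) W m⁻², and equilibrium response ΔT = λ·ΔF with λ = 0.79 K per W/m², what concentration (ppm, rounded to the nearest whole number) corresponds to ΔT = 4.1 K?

Required forcing: ΔF = ΔT/λ = 4.1/0.79 = 5.1899 W/m².
Then ln(C/285) = ΔF/5.35 = 5.1899/5.35 = 0.97007.
So C = 285 × e^0.97007 = 285 × 2.63813 = 751.87 ppm.

C ≈ 752 ppm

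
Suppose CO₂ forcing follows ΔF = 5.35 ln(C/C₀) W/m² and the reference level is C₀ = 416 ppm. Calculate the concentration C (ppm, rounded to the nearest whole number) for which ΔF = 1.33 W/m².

C ≈ 533 ppm

Set 5.35 ln(C/416) = 1.33, so ln(C/416) = 1.33/5.35 = 0.24860.
Then C/416 = e^0.24860 = 1.28223, giving C = 416 × 1.28223 = 533.41 ppm.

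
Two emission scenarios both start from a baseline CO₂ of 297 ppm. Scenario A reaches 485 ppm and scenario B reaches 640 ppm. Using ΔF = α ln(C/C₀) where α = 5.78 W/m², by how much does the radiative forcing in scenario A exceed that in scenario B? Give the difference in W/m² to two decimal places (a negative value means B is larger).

ΔF_A − ΔF_B = -1.60 W/m²

ΔF_A = 5.78 ln(485/297) = 5.78 × 0.49042 = 2.8346 W/m².
ΔF_B = 5.78 ln(640/297) = 5.78 × 0.76774 = 4.4375 W/m².
Difference: 2.8346 − 4.4375 = -1.6029 W/m².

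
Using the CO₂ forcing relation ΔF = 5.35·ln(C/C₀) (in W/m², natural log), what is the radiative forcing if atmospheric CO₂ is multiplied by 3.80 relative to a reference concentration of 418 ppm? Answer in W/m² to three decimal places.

ΔF = 7.142 W/m²

ΔF = 5.35 × ln(3.80) = 5.35 × 1.33500 = 7.1423 W/m².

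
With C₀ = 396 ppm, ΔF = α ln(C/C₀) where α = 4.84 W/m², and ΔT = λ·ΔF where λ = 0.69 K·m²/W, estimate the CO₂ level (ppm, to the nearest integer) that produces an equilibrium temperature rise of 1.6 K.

Required forcing: ΔF = ΔT/λ = 1.6/0.69 = 2.3188 W/m².
Then ln(C/396) = ΔF/4.84 = 2.3188/4.84 = 0.47909.
So C = 396 × e^0.47909 = 396 × 1.61460 = 639.38 ppm.

C ≈ 639 ppm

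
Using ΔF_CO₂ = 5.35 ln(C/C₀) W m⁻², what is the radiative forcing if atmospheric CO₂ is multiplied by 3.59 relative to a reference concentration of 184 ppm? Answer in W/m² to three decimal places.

ΔF = 6.838 W/m²

ΔF = 5.35 × ln(3.59) = 5.35 × 1.27815 = 6.8381 W/m².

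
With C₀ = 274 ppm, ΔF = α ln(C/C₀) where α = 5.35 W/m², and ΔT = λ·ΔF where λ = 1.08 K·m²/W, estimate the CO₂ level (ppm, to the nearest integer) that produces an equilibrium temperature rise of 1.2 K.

C ≈ 337 ppm

Required forcing: ΔF = ΔT/λ = 1.2/1.08 = 1.1111 W/m².
Then ln(C/274) = ΔF/5.35 = 1.1111/5.35 = 0.20768.
So C = 274 × e^0.20768 = 274 × 1.23082 = 337.24 ppm.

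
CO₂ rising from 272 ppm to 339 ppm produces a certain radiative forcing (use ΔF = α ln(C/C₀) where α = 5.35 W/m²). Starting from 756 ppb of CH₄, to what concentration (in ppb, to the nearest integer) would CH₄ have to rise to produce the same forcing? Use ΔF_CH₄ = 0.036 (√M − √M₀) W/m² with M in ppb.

CO₂ forcing: 5.35 × ln(339/272) = 5.35 × 0.220198 = 1.17806 W/m².
Set 0.036(√M − √756) = 1.17806: √M = 1.17806/0.036 + √756 = 32.7239 + 27.4955 = 60.2194.
M = (60.2194)² = 3626.38 ppb.

M ≈ 3626 ppb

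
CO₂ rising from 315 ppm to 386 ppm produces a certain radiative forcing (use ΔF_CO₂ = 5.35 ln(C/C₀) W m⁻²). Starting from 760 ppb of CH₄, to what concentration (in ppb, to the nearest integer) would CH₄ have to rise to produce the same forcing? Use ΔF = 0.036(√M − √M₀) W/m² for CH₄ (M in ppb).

M ≈ 3338 ppb

CO₂ forcing: 5.35 × ln(386/315) = 5.35 × 0.203265 = 1.08747 W/m².
Set 0.036(√M − √760) = 1.08747: √M = 1.08747/0.036 + √760 = 30.2075 + 27.5681 = 57.7756.
M = (57.7756)² = 3338.02 ppb.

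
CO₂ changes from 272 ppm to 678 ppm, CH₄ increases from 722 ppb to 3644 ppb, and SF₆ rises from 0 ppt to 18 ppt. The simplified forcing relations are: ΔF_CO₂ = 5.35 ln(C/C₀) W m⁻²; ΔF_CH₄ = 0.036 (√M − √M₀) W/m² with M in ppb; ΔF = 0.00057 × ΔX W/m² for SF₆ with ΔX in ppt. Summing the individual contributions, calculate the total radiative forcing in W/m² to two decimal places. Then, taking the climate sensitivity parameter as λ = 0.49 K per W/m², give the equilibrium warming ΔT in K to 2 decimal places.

CO₂: 5.35 × ln(678/272) = 5.35 × ln(2.49265) = 5.35 × 0.91335 = 4.8864 W/m².
CH₄: 0.036 × (√3644 − √722) = 0.036 × (60.3656 − 26.8701) = 0.036 × 33.4955 = 1.2058 W/m².
SF₆: ΔF = 0.00057 × (18 − 0) = 0.00057 × 18 = 0.0103 W/m².
Total ΔF = 4.8864 + 1.2058 + 0.0103 = 6.1025 W/m².
ΔT = λ ΔF = 0.49 × 6.10 = 2.9890 K.

ΔF = 6.10 W/m²; ΔT = 2.99 K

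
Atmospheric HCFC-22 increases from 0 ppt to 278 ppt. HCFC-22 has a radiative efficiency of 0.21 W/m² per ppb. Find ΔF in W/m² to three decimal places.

HCFC-22: Δ = 278 − 0 = 278 ppt = 0.278 ppb; ΔF = 0.21 × 0.278 = 0.0584 W/m².

ΔF = 0.058 W/m²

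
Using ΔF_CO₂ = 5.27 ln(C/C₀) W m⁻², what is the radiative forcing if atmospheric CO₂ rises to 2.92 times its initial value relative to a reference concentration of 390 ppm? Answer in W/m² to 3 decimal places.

Because the forcing depends only on the ratio C/C₀, the initial concentration does not enter.
ΔF = 5.27 × ln(2.92) = 5.27 × 1.07158 = 5.6472 W/m².

ΔF = 5.647 W/m²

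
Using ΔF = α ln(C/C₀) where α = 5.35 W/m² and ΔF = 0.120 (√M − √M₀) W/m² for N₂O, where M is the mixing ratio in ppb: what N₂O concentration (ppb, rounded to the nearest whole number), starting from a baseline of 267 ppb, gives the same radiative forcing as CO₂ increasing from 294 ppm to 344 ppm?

CO₂ forcing: 5.35 × ln(344/294) = 5.35 × 0.157062 = 0.84028 W/m².
Set 0.120(√M − √267) = 0.84028: √M = 0.84028/0.120 + √267 = 7.0023 + 16.3401 = 23.3424.
M = (23.3424)² = 544.87 ppb.

M ≈ 545 ppb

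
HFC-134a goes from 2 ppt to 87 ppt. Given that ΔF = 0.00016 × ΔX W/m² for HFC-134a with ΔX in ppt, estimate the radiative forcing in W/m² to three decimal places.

HFC-134a: ΔF = 0.00016 × (87 − 2) = 0.00016 × 85 = 0.0136 W/m².

ΔF = 0.014 W/m²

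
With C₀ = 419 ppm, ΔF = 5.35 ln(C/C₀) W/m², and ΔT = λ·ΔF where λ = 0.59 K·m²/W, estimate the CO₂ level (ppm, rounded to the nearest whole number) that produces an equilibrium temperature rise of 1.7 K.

C ≈ 718 ppm

Required forcing: ΔF = ΔT/λ = 1.7/0.59 = 2.8814 W/m².
Then ln(C/419) = ΔF/5.35 = 2.8814/5.35 = 0.53858.
So C = 419 × e^0.53858 = 419 × 1.71357 = 717.99 ppm.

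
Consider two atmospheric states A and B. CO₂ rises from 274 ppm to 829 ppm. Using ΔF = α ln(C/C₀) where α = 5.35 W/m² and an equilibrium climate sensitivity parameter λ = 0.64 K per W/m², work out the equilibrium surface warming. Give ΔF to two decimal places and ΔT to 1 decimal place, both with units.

CO₂: 5.35 × ln(829/274) = 5.35 × ln(3.02555) = 5.35 × 1.10709 = 5.9229 W/m².
ΔT = λ ΔF = 0.64 × 5.92 = 3.7888 K.

ΔF = 5.92 W/m²; ΔT = 3.8 K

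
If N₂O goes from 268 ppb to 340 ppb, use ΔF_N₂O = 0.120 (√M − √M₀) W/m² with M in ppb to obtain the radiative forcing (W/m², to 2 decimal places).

N₂O: 0.120 × (√340 − √268) = 0.120 × (18.4391 − 16.3707) = 0.120 × 2.0684 = 0.2482 W/m².

ΔF = 0.25 W/m²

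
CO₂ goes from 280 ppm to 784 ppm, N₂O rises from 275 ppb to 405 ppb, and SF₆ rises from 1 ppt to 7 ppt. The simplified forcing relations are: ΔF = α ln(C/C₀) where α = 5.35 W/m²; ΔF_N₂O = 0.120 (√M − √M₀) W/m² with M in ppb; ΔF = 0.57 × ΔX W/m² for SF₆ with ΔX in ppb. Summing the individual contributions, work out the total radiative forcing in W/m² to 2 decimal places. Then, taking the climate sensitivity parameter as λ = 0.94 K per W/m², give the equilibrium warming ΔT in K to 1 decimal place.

CO₂: 5.35 × ln(784/280) = 5.35 × ln(2.80000) = 5.35 × 1.02962 = 5.5085 W/m².
N₂O: 0.120 × (√405 − √275) = 0.120 × (20.1246 − 16.5831) = 0.120 × 3.5415 = 0.4250 W/m².
SF₆: Δ = 7 − 1 = 6 ppt = 0.006 ppb; ΔF = 0.57 × 0.006 = 0.0034 W/m².
Total ΔF = 5.5085 + 0.4250 + 0.0034 = 5.9369 W/m².
ΔT = λ ΔF = 0.94 × 5.94 = 5.5836 K.

ΔF = 5.94 W/m²; ΔT = 5.6 K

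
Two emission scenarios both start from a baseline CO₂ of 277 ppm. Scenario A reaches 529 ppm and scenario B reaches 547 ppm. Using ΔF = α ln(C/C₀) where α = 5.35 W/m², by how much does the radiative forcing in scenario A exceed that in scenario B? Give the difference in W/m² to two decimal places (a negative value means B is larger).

ΔF_A − ΔF_B = -0.18 W/m²

ΔF_A = 5.35 ln(529/277) = 5.35 × 0.64697 = 3.4613 W/m².
ΔF_B = 5.35 ln(547/277) = 5.35 × 0.68043 = 3.6403 W/m².
Difference: 3.4613 − 3.6403 = -0.1790 W/m².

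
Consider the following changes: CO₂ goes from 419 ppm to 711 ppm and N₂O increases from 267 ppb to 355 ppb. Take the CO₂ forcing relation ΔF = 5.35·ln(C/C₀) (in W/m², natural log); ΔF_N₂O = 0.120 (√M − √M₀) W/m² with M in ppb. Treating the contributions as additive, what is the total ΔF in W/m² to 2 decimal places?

CO₂: 5.35 × ln(711/419) = 5.35 × ln(1.69690) = 5.35 × 0.52880 = 2.8291 W/m².
N₂O: 0.120 × (√355 − √267) = 0.120 × (18.8414 − 16.3401) = 0.120 × 2.5013 = 0.3002 W/m².
Total ΔF = 2.8291 + 0.3002 = 3.1293 W/m².

ΔF = 3.13 W/m²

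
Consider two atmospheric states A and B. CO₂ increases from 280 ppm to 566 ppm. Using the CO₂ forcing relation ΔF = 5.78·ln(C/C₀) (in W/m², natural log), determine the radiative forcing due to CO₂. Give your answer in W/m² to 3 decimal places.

ΔF = 4.068 W/m²

CO₂ absorption bands are partially saturated, so forcing scales with the logarithm of the concentration ratio.
CO₂: 5.78 × ln(566/280) = 5.78 × ln(2.02143) = 5.78 × 0.70381 = 4.0680 W/m².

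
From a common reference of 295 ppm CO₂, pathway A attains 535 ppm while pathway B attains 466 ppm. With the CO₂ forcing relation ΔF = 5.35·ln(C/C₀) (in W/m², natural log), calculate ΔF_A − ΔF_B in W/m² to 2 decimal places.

ΔF_A = 5.35 ln(535/295) = 5.35 × 0.59529 = 3.1848 W/m².
ΔF_B = 5.35 ln(466/295) = 5.35 × 0.45721 = 2.4461 W/m².
Difference: 3.1848 − 2.4461 = 0.7387 W/m².
(Equivalently, ΔF_A − ΔF_B = 5.35 ln(535/466) = 5.35 × 0.13808 = 0.7387 W/m².)

ΔF_A − ΔF_B = 0.74 W/m²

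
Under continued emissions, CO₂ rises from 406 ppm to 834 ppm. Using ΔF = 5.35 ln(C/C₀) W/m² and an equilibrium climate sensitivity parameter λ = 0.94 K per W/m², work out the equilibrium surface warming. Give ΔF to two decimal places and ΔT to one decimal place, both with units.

CO₂: 5.35 × ln(834/406) = 5.35 × ln(2.05419) = 5.35 × 0.71988 = 3.8514 W/m².
ΔT = λ ΔF = 0.94 × 3.85 = 3.6190 K.

ΔF = 3.85 W/m²; ΔT = 3.6 K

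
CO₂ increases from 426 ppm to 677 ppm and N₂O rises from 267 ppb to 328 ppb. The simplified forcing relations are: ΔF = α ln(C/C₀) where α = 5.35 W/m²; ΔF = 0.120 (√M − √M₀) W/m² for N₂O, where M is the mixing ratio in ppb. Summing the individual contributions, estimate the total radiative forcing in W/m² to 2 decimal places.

CO₂: 5.35 × ln(677/426) = 5.35 × ln(1.58920) = 5.35 × 0.46323 = 2.4783 W/m².
N₂O: 0.120 × (√328 − √267) = 0.120 × (18.1108 − 16.3401) = 0.120 × 1.7707 = 0.2125 W/m².
Total ΔF = 2.4783 + 0.2125 = 2.6908 W/m².

ΔF = 2.69 W/m²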